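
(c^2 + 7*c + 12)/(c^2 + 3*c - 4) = (c + 3)/(c - 1)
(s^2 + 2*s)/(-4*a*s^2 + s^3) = (s + 2)/(s*(-4*a + s))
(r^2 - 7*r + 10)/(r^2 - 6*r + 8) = (r - 5)/(r - 4)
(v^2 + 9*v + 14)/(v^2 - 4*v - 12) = (v + 7)/(v - 6)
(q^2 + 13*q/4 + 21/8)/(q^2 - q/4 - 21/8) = (4*q + 7)/(4*q - 7)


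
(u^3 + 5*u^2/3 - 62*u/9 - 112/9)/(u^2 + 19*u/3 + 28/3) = (3*u^2 - 2*u - 16)/(3*(u + 4))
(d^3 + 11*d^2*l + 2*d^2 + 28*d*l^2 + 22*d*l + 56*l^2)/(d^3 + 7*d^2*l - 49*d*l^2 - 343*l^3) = (d^2 + 4*d*l + 2*d + 8*l)/(d^2 - 49*l^2)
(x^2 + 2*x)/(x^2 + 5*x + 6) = x/(x + 3)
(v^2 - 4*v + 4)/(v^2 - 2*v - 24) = (-v^2 + 4*v - 4)/(-v^2 + 2*v + 24)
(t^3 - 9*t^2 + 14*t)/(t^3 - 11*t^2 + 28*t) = (t - 2)/(t - 4)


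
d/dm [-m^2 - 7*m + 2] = -2*m - 7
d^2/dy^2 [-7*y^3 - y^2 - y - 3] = -42*y - 2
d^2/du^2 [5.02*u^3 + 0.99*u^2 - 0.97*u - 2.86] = 30.12*u + 1.98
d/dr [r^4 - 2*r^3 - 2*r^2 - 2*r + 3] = 4*r^3 - 6*r^2 - 4*r - 2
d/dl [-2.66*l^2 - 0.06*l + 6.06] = -5.32*l - 0.06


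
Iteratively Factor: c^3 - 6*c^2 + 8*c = (c - 4)*(c^2 - 2*c) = c*(c - 4)*(c - 2)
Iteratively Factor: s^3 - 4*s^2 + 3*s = (s - 1)*(s^2 - 3*s) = s*(s - 1)*(s - 3)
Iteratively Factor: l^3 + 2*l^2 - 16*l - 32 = (l - 4)*(l^2 + 6*l + 8) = (l - 4)*(l + 4)*(l + 2)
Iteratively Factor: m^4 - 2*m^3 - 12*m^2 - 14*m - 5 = (m - 5)*(m^3 + 3*m^2 + 3*m + 1) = (m - 5)*(m + 1)*(m^2 + 2*m + 1) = (m - 5)*(m + 1)^2*(m + 1)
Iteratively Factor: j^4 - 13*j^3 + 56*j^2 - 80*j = (j - 5)*(j^3 - 8*j^2 + 16*j) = (j - 5)*(j - 4)*(j^2 - 4*j) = j*(j - 5)*(j - 4)*(j - 4)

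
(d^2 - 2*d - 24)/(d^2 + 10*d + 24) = (d - 6)/(d + 6)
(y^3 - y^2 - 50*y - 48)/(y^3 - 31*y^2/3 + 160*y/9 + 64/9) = 9*(y^2 + 7*y + 6)/(9*y^2 - 21*y - 8)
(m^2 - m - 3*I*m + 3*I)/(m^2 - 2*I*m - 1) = (-m^2 + m + 3*I*m - 3*I)/(-m^2 + 2*I*m + 1)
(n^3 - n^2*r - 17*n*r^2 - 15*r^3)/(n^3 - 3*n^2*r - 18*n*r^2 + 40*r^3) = (-n^2 - 4*n*r - 3*r^2)/(-n^2 - 2*n*r + 8*r^2)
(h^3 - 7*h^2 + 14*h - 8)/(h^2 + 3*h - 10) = (h^2 - 5*h + 4)/(h + 5)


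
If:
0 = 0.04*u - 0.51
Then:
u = 12.75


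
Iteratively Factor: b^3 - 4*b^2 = (b - 4)*(b^2) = b*(b - 4)*(b)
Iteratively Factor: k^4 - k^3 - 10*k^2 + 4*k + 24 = (k - 2)*(k^3 + k^2 - 8*k - 12) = (k - 2)*(k + 2)*(k^2 - k - 6) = (k - 2)*(k + 2)^2*(k - 3)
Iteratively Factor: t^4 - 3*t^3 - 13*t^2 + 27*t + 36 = (t - 4)*(t^3 + t^2 - 9*t - 9) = (t - 4)*(t + 3)*(t^2 - 2*t - 3) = (t - 4)*(t - 3)*(t + 3)*(t + 1)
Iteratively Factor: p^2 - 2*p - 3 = (p + 1)*(p - 3)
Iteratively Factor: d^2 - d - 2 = (d + 1)*(d - 2)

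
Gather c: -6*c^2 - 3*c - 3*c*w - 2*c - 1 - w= -6*c^2 + c*(-3*w - 5) - w - 1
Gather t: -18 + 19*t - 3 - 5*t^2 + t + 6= -5*t^2 + 20*t - 15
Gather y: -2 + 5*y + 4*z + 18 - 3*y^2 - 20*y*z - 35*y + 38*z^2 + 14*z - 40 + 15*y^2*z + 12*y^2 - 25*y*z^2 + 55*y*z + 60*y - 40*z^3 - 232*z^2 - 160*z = y^2*(15*z + 9) + y*(-25*z^2 + 35*z + 30) - 40*z^3 - 194*z^2 - 142*z - 24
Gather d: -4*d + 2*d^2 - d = 2*d^2 - 5*d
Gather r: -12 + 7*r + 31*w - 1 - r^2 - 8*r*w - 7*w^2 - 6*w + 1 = -r^2 + r*(7 - 8*w) - 7*w^2 + 25*w - 12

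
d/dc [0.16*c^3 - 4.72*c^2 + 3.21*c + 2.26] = 0.48*c^2 - 9.44*c + 3.21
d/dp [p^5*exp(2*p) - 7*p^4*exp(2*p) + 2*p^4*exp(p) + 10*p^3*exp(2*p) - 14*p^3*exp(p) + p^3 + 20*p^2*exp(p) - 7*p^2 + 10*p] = 2*p^5*exp(2*p) - 9*p^4*exp(2*p) + 2*p^4*exp(p) - 8*p^3*exp(2*p) - 6*p^3*exp(p) + 30*p^2*exp(2*p) - 22*p^2*exp(p) + 3*p^2 + 40*p*exp(p) - 14*p + 10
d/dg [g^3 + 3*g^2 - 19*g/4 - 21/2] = 3*g^2 + 6*g - 19/4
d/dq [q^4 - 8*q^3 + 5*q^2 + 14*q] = 4*q^3 - 24*q^2 + 10*q + 14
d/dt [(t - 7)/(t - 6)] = (t - 6)^(-2)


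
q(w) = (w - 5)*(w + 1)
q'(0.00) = -4.00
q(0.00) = -5.00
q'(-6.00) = -16.00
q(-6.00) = 55.00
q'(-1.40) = -6.80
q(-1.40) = 2.56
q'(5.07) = 6.14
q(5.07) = 0.42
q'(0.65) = -2.70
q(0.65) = -7.18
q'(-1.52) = -7.04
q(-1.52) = 3.39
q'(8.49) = 12.98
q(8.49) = 33.12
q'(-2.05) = -8.10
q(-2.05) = 7.40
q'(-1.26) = -6.52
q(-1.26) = 1.63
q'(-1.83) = -7.66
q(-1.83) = 5.67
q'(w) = 2*w - 4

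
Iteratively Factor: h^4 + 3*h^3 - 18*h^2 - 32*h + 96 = (h - 3)*(h^3 + 6*h^2 - 32) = (h - 3)*(h + 4)*(h^2 + 2*h - 8) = (h - 3)*(h - 2)*(h + 4)*(h + 4)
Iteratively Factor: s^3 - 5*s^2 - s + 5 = (s - 5)*(s^2 - 1) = (s - 5)*(s - 1)*(s + 1)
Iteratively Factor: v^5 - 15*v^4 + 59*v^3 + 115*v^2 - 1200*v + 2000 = (v - 5)*(v^4 - 10*v^3 + 9*v^2 + 160*v - 400) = (v - 5)*(v - 4)*(v^3 - 6*v^2 - 15*v + 100) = (v - 5)^2*(v - 4)*(v^2 - v - 20) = (v - 5)^2*(v - 4)*(v + 4)*(v - 5)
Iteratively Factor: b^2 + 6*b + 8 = (b + 2)*(b + 4)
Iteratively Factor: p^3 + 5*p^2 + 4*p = (p)*(p^2 + 5*p + 4) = p*(p + 1)*(p + 4)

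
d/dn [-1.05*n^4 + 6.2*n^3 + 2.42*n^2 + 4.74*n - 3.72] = -4.2*n^3 + 18.6*n^2 + 4.84*n + 4.74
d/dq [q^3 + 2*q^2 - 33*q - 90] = 3*q^2 + 4*q - 33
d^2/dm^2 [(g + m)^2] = 2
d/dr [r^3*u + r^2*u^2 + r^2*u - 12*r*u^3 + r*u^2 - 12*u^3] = u*(3*r^2 + 2*r*u + 2*r - 12*u^2 + u)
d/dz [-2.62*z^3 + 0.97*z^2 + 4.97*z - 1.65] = -7.86*z^2 + 1.94*z + 4.97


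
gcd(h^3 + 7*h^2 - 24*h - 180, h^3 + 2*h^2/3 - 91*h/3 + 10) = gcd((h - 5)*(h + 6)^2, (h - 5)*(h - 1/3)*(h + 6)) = h^2 + h - 30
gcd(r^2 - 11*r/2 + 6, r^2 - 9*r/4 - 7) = r - 4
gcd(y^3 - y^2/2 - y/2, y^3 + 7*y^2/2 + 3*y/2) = y^2 + y/2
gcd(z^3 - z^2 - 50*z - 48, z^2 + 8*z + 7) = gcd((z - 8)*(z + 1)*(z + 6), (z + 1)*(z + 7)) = z + 1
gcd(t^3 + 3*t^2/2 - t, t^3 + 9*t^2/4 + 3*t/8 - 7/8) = t - 1/2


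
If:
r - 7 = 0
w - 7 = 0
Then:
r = 7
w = 7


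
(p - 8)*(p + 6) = p^2 - 2*p - 48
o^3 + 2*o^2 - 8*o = o*(o - 2)*(o + 4)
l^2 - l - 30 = (l - 6)*(l + 5)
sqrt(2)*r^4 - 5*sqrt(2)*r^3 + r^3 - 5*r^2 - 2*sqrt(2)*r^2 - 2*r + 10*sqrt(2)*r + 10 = (r - 5)*(r - sqrt(2))*(r + sqrt(2))*(sqrt(2)*r + 1)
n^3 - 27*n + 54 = (n - 3)^2*(n + 6)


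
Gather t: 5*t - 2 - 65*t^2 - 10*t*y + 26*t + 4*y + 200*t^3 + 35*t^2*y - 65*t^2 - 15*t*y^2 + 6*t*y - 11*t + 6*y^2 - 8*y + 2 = 200*t^3 + t^2*(35*y - 130) + t*(-15*y^2 - 4*y + 20) + 6*y^2 - 4*y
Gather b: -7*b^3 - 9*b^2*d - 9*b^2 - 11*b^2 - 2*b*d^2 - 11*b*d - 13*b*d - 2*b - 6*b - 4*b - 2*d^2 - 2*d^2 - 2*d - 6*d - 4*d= -7*b^3 + b^2*(-9*d - 20) + b*(-2*d^2 - 24*d - 12) - 4*d^2 - 12*d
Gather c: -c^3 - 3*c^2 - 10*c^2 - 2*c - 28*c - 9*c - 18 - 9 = -c^3 - 13*c^2 - 39*c - 27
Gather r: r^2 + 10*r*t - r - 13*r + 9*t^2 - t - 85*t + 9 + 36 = r^2 + r*(10*t - 14) + 9*t^2 - 86*t + 45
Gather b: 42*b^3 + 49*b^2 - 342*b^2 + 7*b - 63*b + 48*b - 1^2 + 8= 42*b^3 - 293*b^2 - 8*b + 7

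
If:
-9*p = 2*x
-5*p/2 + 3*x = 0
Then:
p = 0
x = 0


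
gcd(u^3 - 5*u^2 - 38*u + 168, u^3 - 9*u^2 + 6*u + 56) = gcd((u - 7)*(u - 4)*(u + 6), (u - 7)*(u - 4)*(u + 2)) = u^2 - 11*u + 28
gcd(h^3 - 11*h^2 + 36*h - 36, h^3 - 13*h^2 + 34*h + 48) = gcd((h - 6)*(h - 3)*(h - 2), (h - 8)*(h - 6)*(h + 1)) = h - 6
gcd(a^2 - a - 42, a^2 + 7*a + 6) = a + 6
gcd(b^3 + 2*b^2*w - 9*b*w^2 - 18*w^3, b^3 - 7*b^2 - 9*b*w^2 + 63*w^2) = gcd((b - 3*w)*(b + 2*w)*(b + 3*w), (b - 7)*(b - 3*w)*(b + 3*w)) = -b^2 + 9*w^2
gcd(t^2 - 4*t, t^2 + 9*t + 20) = 1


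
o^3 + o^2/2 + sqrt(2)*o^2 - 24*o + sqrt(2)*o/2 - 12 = (o + 1/2)*(o - 3*sqrt(2))*(o + 4*sqrt(2))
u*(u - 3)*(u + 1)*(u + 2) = u^4 - 7*u^2 - 6*u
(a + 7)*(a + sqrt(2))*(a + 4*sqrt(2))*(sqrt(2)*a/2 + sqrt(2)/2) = sqrt(2)*a^4/2 + 5*a^3 + 4*sqrt(2)*a^3 + 15*sqrt(2)*a^2/2 + 40*a^2 + 35*a + 32*sqrt(2)*a + 28*sqrt(2)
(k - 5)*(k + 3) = k^2 - 2*k - 15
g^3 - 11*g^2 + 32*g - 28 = (g - 7)*(g - 2)^2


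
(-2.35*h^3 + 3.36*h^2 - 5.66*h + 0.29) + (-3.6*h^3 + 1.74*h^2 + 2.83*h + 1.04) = -5.95*h^3 + 5.1*h^2 - 2.83*h + 1.33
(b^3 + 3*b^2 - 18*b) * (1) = b^3 + 3*b^2 - 18*b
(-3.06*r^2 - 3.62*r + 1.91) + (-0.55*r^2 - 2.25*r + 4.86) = -3.61*r^2 - 5.87*r + 6.77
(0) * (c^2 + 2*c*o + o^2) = 0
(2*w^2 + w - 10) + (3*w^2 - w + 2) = 5*w^2 - 8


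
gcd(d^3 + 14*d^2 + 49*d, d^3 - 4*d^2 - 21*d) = d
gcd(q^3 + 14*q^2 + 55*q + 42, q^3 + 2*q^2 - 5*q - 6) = q + 1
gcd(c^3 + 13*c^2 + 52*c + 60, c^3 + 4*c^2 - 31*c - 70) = c + 2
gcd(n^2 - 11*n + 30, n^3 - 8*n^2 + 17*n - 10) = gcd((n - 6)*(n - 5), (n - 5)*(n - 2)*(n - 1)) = n - 5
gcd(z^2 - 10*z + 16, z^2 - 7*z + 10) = z - 2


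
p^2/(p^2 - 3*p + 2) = p^2/(p^2 - 3*p + 2)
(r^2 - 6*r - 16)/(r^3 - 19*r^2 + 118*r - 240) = (r + 2)/(r^2 - 11*r + 30)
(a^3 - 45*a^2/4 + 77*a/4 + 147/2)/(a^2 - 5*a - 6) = (4*a^2 - 21*a - 49)/(4*(a + 1))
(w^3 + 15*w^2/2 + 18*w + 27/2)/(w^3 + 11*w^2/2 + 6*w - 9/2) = (2*w + 3)/(2*w - 1)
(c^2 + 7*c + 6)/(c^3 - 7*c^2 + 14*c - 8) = (c^2 + 7*c + 6)/(c^3 - 7*c^2 + 14*c - 8)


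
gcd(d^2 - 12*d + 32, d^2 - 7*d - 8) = d - 8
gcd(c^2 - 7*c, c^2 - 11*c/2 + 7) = 1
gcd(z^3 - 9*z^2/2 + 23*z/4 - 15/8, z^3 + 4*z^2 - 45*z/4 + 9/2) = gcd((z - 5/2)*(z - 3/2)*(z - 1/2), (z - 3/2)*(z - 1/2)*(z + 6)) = z^2 - 2*z + 3/4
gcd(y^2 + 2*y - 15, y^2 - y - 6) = y - 3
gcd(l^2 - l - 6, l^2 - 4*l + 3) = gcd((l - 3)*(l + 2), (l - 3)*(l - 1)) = l - 3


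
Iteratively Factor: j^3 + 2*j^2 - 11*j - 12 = (j + 1)*(j^2 + j - 12) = (j + 1)*(j + 4)*(j - 3)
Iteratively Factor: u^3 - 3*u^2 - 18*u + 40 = (u - 2)*(u^2 - u - 20) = (u - 5)*(u - 2)*(u + 4)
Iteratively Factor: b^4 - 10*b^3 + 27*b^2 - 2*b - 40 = (b - 5)*(b^3 - 5*b^2 + 2*b + 8) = (b - 5)*(b - 2)*(b^2 - 3*b - 4) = (b - 5)*(b - 4)*(b - 2)*(b + 1)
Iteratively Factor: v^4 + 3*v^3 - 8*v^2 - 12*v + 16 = (v - 1)*(v^3 + 4*v^2 - 4*v - 16) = (v - 2)*(v - 1)*(v^2 + 6*v + 8) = (v - 2)*(v - 1)*(v + 4)*(v + 2)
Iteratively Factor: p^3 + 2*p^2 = (p)*(p^2 + 2*p) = p^2*(p + 2)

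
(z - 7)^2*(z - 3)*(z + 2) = z^4 - 15*z^3 + 57*z^2 + 35*z - 294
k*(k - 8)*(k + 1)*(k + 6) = k^4 - k^3 - 50*k^2 - 48*k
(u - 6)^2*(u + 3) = u^3 - 9*u^2 + 108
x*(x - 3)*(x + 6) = x^3 + 3*x^2 - 18*x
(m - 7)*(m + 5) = m^2 - 2*m - 35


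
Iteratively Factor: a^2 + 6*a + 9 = (a + 3)*(a + 3)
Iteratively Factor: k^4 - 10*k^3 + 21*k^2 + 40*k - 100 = (k + 2)*(k^3 - 12*k^2 + 45*k - 50) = (k - 5)*(k + 2)*(k^2 - 7*k + 10) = (k - 5)*(k - 2)*(k + 2)*(k - 5)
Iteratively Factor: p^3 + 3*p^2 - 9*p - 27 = (p - 3)*(p^2 + 6*p + 9) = (p - 3)*(p + 3)*(p + 3)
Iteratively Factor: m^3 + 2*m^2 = (m)*(m^2 + 2*m) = m^2*(m + 2)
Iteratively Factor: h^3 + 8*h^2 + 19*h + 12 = (h + 3)*(h^2 + 5*h + 4) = (h + 1)*(h + 3)*(h + 4)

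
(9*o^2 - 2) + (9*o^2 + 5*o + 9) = 18*o^2 + 5*o + 7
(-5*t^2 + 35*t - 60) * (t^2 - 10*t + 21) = -5*t^4 + 85*t^3 - 515*t^2 + 1335*t - 1260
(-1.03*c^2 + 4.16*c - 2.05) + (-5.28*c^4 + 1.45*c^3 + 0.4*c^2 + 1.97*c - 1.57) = -5.28*c^4 + 1.45*c^3 - 0.63*c^2 + 6.13*c - 3.62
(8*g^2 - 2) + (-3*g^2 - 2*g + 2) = 5*g^2 - 2*g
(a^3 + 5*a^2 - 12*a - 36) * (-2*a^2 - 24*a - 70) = -2*a^5 - 34*a^4 - 166*a^3 + 10*a^2 + 1704*a + 2520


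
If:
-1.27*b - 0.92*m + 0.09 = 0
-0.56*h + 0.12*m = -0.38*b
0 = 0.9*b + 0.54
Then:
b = -0.60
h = -0.21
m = 0.93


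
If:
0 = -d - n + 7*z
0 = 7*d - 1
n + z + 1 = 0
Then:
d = 1/7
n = -25/28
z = -3/28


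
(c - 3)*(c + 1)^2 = c^3 - c^2 - 5*c - 3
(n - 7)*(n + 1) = n^2 - 6*n - 7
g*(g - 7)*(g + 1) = g^3 - 6*g^2 - 7*g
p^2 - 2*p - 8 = (p - 4)*(p + 2)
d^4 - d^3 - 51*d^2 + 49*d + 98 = (d - 7)*(d - 2)*(d + 1)*(d + 7)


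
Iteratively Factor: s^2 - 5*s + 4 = (s - 1)*(s - 4)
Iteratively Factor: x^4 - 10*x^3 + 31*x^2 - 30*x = (x - 5)*(x^3 - 5*x^2 + 6*x) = (x - 5)*(x - 2)*(x^2 - 3*x) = x*(x - 5)*(x - 2)*(x - 3)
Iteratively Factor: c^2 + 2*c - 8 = (c - 2)*(c + 4)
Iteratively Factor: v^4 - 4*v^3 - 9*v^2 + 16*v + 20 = (v + 2)*(v^3 - 6*v^2 + 3*v + 10) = (v - 2)*(v + 2)*(v^2 - 4*v - 5) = (v - 2)*(v + 1)*(v + 2)*(v - 5)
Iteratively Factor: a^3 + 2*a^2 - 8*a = (a + 4)*(a^2 - 2*a) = (a - 2)*(a + 4)*(a)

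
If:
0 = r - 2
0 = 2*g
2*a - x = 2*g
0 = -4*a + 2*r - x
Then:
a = 2/3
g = 0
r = 2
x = 4/3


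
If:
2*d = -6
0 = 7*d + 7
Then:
No Solution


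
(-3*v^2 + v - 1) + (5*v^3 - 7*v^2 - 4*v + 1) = 5*v^3 - 10*v^2 - 3*v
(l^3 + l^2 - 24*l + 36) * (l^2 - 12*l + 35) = l^5 - 11*l^4 - l^3 + 359*l^2 - 1272*l + 1260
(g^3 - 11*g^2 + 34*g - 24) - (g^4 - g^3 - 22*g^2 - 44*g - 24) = -g^4 + 2*g^3 + 11*g^2 + 78*g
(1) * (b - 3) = b - 3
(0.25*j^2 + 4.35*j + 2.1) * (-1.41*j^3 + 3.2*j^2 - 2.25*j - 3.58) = -0.3525*j^5 - 5.3335*j^4 + 10.3965*j^3 - 3.9625*j^2 - 20.298*j - 7.518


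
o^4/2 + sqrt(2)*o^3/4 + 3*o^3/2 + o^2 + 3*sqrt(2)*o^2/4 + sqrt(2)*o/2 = o*(o/2 + 1)*(o + 1)*(o + sqrt(2)/2)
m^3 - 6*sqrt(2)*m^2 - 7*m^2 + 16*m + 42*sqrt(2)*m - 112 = (m - 7)*(m - 4*sqrt(2))*(m - 2*sqrt(2))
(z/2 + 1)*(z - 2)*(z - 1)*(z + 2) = z^4/2 + z^3/2 - 3*z^2 - 2*z + 4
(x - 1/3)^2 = x^2 - 2*x/3 + 1/9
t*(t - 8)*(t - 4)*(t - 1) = t^4 - 13*t^3 + 44*t^2 - 32*t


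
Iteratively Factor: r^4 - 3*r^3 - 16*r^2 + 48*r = (r - 3)*(r^3 - 16*r) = r*(r - 3)*(r^2 - 16) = r*(r - 3)*(r + 4)*(r - 4)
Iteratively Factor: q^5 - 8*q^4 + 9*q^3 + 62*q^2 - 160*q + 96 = (q - 4)*(q^4 - 4*q^3 - 7*q^2 + 34*q - 24) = (q - 4)*(q - 1)*(q^3 - 3*q^2 - 10*q + 24) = (q - 4)*(q - 1)*(q + 3)*(q^2 - 6*q + 8) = (q - 4)^2*(q - 1)*(q + 3)*(q - 2)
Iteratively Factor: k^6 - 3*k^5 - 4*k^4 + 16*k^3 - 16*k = (k - 2)*(k^5 - k^4 - 6*k^3 + 4*k^2 + 8*k) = (k - 2)^2*(k^4 + k^3 - 4*k^2 - 4*k) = (k - 2)^2*(k + 1)*(k^3 - 4*k) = (k - 2)^2*(k + 1)*(k + 2)*(k^2 - 2*k) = k*(k - 2)^2*(k + 1)*(k + 2)*(k - 2)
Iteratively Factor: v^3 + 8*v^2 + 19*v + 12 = (v + 4)*(v^2 + 4*v + 3) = (v + 3)*(v + 4)*(v + 1)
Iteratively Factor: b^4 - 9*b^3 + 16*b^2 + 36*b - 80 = (b - 4)*(b^3 - 5*b^2 - 4*b + 20) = (b - 4)*(b + 2)*(b^2 - 7*b + 10) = (b - 5)*(b - 4)*(b + 2)*(b - 2)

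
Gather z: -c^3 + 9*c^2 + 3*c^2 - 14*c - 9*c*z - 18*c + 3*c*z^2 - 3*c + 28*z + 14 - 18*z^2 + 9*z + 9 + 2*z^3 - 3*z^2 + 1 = -c^3 + 12*c^2 - 35*c + 2*z^3 + z^2*(3*c - 21) + z*(37 - 9*c) + 24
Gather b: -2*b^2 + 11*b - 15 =-2*b^2 + 11*b - 15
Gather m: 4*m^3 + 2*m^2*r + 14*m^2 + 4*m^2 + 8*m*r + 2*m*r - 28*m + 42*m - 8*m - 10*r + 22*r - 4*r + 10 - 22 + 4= 4*m^3 + m^2*(2*r + 18) + m*(10*r + 6) + 8*r - 8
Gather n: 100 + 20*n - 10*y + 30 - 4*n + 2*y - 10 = 16*n - 8*y + 120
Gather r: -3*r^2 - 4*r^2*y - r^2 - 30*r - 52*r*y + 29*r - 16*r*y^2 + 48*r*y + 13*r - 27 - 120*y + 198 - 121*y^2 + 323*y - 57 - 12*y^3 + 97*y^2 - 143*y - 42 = r^2*(-4*y - 4) + r*(-16*y^2 - 4*y + 12) - 12*y^3 - 24*y^2 + 60*y + 72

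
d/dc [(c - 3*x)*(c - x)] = 2*c - 4*x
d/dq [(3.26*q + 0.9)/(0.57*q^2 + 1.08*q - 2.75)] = (1.8582*q^2 + 3.5208*q - (1.14*q + 1.08)*(3.26*q + 0.9) - 8.965)/(0.57*q^2 + 1.08*q - 2.75)^2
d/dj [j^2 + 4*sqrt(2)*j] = 2*j + 4*sqrt(2)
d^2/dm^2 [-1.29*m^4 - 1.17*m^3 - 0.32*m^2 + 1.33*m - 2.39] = -15.48*m^2 - 7.02*m - 0.64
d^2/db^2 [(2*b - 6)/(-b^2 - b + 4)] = 4*(-(b - 3)*(2*b + 1)^2 + (3*b - 2)*(b^2 + b - 4))/(b^2 + b - 4)^3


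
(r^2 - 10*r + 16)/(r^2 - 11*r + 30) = (r^2 - 10*r + 16)/(r^2 - 11*r + 30)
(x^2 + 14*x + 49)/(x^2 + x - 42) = (x + 7)/(x - 6)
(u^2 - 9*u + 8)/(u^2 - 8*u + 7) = (u - 8)/(u - 7)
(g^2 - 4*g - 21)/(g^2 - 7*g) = (g + 3)/g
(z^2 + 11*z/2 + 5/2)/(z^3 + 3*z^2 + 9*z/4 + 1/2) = 2*(z + 5)/(2*z^2 + 5*z + 2)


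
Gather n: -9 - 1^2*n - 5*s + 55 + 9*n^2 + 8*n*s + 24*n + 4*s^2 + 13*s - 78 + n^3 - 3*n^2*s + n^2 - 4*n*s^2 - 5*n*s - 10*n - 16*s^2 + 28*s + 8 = n^3 + n^2*(10 - 3*s) + n*(-4*s^2 + 3*s + 13) - 12*s^2 + 36*s - 24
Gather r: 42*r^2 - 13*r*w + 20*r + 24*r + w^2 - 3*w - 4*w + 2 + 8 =42*r^2 + r*(44 - 13*w) + w^2 - 7*w + 10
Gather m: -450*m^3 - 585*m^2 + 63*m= -450*m^3 - 585*m^2 + 63*m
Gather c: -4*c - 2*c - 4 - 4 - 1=-6*c - 9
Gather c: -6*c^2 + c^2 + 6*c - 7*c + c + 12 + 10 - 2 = 20 - 5*c^2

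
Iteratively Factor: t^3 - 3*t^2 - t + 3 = (t - 3)*(t^2 - 1) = (t - 3)*(t + 1)*(t - 1)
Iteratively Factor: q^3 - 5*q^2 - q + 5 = (q - 1)*(q^2 - 4*q - 5) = (q - 5)*(q - 1)*(q + 1)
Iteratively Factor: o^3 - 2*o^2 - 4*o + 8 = (o + 2)*(o^2 - 4*o + 4) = (o - 2)*(o + 2)*(o - 2)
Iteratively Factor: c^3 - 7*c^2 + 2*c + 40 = (c - 5)*(c^2 - 2*c - 8) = (c - 5)*(c + 2)*(c - 4)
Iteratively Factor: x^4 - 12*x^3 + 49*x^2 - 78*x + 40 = (x - 1)*(x^3 - 11*x^2 + 38*x - 40) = (x - 4)*(x - 1)*(x^2 - 7*x + 10) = (x - 4)*(x - 2)*(x - 1)*(x - 5)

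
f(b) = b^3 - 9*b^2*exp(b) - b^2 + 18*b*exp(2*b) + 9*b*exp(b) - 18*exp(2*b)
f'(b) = -9*b^2*exp(b) + 3*b^2 + 36*b*exp(2*b) - 9*b*exp(b) - 2*b - 18*exp(2*b) + 9*exp(b)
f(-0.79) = -13.53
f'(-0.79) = -1.35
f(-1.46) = -15.14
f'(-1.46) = 6.20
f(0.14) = -19.25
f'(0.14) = -8.67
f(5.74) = 8179640.63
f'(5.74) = 18147585.75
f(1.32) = 67.04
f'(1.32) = 346.77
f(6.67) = 63169098.19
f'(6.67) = 137706816.40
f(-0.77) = -13.56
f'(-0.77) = -1.58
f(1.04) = 4.75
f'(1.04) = 128.21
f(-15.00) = -3600.00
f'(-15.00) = 705.00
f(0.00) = -18.00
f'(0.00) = -9.00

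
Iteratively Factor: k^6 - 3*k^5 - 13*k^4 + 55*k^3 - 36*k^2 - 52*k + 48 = (k - 3)*(k^5 - 13*k^3 + 16*k^2 + 12*k - 16) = (k - 3)*(k + 1)*(k^4 - k^3 - 12*k^2 + 28*k - 16) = (k - 3)*(k - 1)*(k + 1)*(k^3 - 12*k + 16) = (k - 3)*(k - 2)*(k - 1)*(k + 1)*(k^2 + 2*k - 8) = (k - 3)*(k - 2)*(k - 1)*(k + 1)*(k + 4)*(k - 2)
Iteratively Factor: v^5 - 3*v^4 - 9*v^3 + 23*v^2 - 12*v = (v - 1)*(v^4 - 2*v^3 - 11*v^2 + 12*v) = v*(v - 1)*(v^3 - 2*v^2 - 11*v + 12) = v*(v - 1)*(v + 3)*(v^2 - 5*v + 4) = v*(v - 1)^2*(v + 3)*(v - 4)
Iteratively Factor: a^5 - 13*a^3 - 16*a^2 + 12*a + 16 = (a - 1)*(a^4 + a^3 - 12*a^2 - 28*a - 16) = (a - 1)*(a + 1)*(a^3 - 12*a - 16) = (a - 1)*(a + 1)*(a + 2)*(a^2 - 2*a - 8) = (a - 4)*(a - 1)*(a + 1)*(a + 2)*(a + 2)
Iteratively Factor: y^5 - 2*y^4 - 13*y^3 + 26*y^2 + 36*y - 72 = (y + 2)*(y^4 - 4*y^3 - 5*y^2 + 36*y - 36) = (y + 2)*(y + 3)*(y^3 - 7*y^2 + 16*y - 12) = (y - 2)*(y + 2)*(y + 3)*(y^2 - 5*y + 6) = (y - 2)^2*(y + 2)*(y + 3)*(y - 3)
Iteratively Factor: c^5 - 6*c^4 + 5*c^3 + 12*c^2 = (c - 3)*(c^4 - 3*c^3 - 4*c^2) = c*(c - 3)*(c^3 - 3*c^2 - 4*c) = c*(c - 4)*(c - 3)*(c^2 + c) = c*(c - 4)*(c - 3)*(c + 1)*(c)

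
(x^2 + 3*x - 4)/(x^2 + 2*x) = (x^2 + 3*x - 4)/(x*(x + 2))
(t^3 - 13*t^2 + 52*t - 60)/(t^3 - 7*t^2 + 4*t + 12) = (t - 5)/(t + 1)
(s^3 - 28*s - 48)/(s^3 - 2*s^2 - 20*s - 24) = (s + 4)/(s + 2)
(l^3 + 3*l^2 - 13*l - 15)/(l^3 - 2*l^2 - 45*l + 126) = (l^2 + 6*l + 5)/(l^2 + l - 42)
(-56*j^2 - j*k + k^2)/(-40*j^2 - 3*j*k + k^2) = (7*j + k)/(5*j + k)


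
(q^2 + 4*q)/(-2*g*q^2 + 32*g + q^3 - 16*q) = q/(-2*g*q + 8*g + q^2 - 4*q)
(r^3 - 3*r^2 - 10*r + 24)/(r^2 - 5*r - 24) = (r^2 - 6*r + 8)/(r - 8)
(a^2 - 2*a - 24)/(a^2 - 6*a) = (a + 4)/a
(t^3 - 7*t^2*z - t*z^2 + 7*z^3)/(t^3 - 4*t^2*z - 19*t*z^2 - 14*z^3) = (t - z)/(t + 2*z)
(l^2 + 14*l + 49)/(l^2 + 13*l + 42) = (l + 7)/(l + 6)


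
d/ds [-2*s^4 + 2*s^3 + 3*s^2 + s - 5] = -8*s^3 + 6*s^2 + 6*s + 1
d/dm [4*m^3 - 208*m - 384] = 12*m^2 - 208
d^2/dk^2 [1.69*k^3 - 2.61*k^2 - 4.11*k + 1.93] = 10.14*k - 5.22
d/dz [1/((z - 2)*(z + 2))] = -2*z/(z^4 - 8*z^2 + 16)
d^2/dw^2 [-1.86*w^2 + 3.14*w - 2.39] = -3.72000000000000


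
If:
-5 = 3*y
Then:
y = -5/3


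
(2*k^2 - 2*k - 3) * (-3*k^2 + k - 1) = -6*k^4 + 8*k^3 + 5*k^2 - k + 3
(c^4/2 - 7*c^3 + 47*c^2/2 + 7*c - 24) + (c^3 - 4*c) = c^4/2 - 6*c^3 + 47*c^2/2 + 3*c - 24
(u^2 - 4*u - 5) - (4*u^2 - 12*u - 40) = -3*u^2 + 8*u + 35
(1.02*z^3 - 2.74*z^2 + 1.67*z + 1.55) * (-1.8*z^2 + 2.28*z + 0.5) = -1.836*z^5 + 7.2576*z^4 - 8.7432*z^3 - 0.352400000000001*z^2 + 4.369*z + 0.775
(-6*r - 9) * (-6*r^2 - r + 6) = 36*r^3 + 60*r^2 - 27*r - 54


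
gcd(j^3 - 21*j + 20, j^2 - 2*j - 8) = j - 4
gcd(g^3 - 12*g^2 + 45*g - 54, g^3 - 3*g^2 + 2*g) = 1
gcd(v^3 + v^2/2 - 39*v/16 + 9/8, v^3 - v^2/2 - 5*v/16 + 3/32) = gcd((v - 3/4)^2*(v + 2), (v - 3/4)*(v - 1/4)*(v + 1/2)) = v - 3/4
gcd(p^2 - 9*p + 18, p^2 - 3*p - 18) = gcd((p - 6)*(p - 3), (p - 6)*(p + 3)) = p - 6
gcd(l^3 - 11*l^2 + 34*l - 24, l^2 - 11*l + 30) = l - 6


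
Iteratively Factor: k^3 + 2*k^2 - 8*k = (k + 4)*(k^2 - 2*k) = k*(k + 4)*(k - 2)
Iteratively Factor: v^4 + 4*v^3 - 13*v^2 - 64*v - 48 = (v + 3)*(v^3 + v^2 - 16*v - 16) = (v + 1)*(v + 3)*(v^2 - 16) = (v + 1)*(v + 3)*(v + 4)*(v - 4)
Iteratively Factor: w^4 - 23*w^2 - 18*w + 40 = (w + 2)*(w^3 - 2*w^2 - 19*w + 20) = (w + 2)*(w + 4)*(w^2 - 6*w + 5) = (w - 1)*(w + 2)*(w + 4)*(w - 5)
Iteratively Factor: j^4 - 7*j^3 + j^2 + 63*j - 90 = (j - 5)*(j^3 - 2*j^2 - 9*j + 18) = (j - 5)*(j - 2)*(j^2 - 9) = (j - 5)*(j - 3)*(j - 2)*(j + 3)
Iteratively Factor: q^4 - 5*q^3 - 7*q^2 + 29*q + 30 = (q - 3)*(q^3 - 2*q^2 - 13*q - 10) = (q - 5)*(q - 3)*(q^2 + 3*q + 2) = (q - 5)*(q - 3)*(q + 1)*(q + 2)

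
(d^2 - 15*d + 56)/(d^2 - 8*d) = (d - 7)/d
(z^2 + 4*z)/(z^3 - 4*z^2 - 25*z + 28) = z/(z^2 - 8*z + 7)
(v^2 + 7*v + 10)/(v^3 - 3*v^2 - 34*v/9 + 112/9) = 9*(v + 5)/(9*v^2 - 45*v + 56)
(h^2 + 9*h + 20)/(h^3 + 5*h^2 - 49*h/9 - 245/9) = 9*(h + 4)/(9*h^2 - 49)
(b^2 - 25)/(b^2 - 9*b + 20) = (b + 5)/(b - 4)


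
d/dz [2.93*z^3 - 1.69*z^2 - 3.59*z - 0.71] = 8.79*z^2 - 3.38*z - 3.59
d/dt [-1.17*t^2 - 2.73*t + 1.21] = -2.34*t - 2.73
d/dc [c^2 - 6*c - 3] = 2*c - 6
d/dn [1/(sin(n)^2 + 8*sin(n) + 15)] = -2*(sin(n) + 4)*cos(n)/(sin(n)^2 + 8*sin(n) + 15)^2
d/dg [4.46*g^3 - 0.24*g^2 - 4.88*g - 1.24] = 13.38*g^2 - 0.48*g - 4.88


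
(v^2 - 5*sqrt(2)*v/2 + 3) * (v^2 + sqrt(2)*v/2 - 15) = v^4 - 2*sqrt(2)*v^3 - 29*v^2/2 + 39*sqrt(2)*v - 45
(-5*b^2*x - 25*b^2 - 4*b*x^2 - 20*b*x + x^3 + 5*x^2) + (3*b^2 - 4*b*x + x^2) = -5*b^2*x - 22*b^2 - 4*b*x^2 - 24*b*x + x^3 + 6*x^2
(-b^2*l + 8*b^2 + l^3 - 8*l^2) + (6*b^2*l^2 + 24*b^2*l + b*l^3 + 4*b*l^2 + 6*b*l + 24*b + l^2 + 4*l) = 6*b^2*l^2 + 23*b^2*l + 8*b^2 + b*l^3 + 4*b*l^2 + 6*b*l + 24*b + l^3 - 7*l^2 + 4*l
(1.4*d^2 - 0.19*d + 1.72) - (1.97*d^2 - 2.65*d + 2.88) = -0.57*d^2 + 2.46*d - 1.16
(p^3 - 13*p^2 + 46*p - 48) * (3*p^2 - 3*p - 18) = 3*p^5 - 42*p^4 + 159*p^3 - 48*p^2 - 684*p + 864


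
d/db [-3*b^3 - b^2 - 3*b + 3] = -9*b^2 - 2*b - 3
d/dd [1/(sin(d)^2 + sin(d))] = -(2/tan(d) + cos(d)/sin(d)^2)/(sin(d) + 1)^2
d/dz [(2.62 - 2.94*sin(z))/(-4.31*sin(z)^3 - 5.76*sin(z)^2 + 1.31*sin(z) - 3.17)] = (-25.3428*sin(z)^3 + 16.9422*sin(z)^2 + 30.1824*sin(z) + 5.8876)*cos(z)/(18.5761*sin(z)^6 + 49.6512*sin(z)^5 + 21.8854*sin(z)^4 + 12.2342*sin(z)^3 + 38.2345*sin(z)^2 - 8.3054*sin(z) + 10.0489)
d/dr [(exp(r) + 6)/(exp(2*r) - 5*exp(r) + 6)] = (-(exp(r) + 6)*(2*exp(r) - 5) + exp(2*r) - 5*exp(r) + 6)*exp(r)/(exp(2*r) - 5*exp(r) + 6)^2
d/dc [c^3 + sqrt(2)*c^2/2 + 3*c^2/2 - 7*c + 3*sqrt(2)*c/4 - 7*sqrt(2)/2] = 3*c^2 + sqrt(2)*c + 3*c - 7 + 3*sqrt(2)/4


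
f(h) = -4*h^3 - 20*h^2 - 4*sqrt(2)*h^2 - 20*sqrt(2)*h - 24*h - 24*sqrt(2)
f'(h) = -12*h^2 - 40*h - 8*sqrt(2)*h - 20*sqrt(2) - 24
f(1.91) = -255.27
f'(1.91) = -194.07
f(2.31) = -340.93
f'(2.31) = -234.85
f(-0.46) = -14.93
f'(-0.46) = -31.22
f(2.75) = -454.94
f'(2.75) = -284.15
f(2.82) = -475.12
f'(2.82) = -292.42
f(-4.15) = 27.06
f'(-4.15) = -46.00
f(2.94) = -511.07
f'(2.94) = -306.87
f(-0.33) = -19.34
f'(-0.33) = -36.66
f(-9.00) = 1274.41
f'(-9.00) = -562.46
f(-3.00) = 0.00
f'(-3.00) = -6.34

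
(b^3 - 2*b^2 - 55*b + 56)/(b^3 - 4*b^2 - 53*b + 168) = (b - 1)/(b - 3)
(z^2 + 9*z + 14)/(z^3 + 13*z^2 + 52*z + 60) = (z + 7)/(z^2 + 11*z + 30)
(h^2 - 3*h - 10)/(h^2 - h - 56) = (-h^2 + 3*h + 10)/(-h^2 + h + 56)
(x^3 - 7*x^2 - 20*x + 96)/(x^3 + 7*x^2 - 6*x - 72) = (x - 8)/(x + 6)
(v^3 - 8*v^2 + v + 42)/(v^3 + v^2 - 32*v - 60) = (v^2 - 10*v + 21)/(v^2 - v - 30)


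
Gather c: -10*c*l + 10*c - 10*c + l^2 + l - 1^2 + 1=-10*c*l + l^2 + l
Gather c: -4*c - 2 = -4*c - 2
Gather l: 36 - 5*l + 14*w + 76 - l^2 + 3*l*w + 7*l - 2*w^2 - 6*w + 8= -l^2 + l*(3*w + 2) - 2*w^2 + 8*w + 120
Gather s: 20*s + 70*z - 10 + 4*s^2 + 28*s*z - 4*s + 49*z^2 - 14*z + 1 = 4*s^2 + s*(28*z + 16) + 49*z^2 + 56*z - 9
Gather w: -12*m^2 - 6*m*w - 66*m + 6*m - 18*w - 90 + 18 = -12*m^2 - 60*m + w*(-6*m - 18) - 72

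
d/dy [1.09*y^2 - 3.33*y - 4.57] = 2.18*y - 3.33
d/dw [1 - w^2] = -2*w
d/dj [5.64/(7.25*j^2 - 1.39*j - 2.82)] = (7.8396 - 81.78*j)/(-7.25*j^2 + 1.39*j + 2.82)^2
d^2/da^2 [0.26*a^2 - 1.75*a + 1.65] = 0.520000000000000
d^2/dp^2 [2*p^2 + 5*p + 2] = 4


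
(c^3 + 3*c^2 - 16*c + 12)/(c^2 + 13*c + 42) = (c^2 - 3*c + 2)/(c + 7)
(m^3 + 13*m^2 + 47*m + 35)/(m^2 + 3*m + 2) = (m^2 + 12*m + 35)/(m + 2)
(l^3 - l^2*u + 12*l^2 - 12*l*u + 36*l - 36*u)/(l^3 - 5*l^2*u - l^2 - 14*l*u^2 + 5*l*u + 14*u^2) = (l^3 - l^2*u + 12*l^2 - 12*l*u + 36*l - 36*u)/(l^3 - 5*l^2*u - l^2 - 14*l*u^2 + 5*l*u + 14*u^2)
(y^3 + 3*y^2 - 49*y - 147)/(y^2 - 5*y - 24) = (y^2 - 49)/(y - 8)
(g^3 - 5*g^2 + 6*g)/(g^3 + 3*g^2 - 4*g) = (g^2 - 5*g + 6)/(g^2 + 3*g - 4)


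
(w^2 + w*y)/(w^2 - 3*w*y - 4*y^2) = w/(w - 4*y)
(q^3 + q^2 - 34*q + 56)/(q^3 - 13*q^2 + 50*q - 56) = (q + 7)/(q - 7)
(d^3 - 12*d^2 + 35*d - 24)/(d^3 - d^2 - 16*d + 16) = (d^2 - 11*d + 24)/(d^2 - 16)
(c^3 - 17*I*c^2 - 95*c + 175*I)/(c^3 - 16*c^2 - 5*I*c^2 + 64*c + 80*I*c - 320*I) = (c^2 - 12*I*c - 35)/(c^2 - 16*c + 64)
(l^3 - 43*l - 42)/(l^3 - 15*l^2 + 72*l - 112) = (l^2 + 7*l + 6)/(l^2 - 8*l + 16)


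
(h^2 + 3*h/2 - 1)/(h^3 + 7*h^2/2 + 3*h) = (2*h - 1)/(h*(2*h + 3))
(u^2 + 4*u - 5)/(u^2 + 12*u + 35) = (u - 1)/(u + 7)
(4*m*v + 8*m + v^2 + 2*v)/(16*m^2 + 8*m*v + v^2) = (v + 2)/(4*m + v)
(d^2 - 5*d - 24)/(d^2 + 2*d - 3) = (d - 8)/(d - 1)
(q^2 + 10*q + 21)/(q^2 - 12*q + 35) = (q^2 + 10*q + 21)/(q^2 - 12*q + 35)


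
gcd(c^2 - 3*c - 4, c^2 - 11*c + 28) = c - 4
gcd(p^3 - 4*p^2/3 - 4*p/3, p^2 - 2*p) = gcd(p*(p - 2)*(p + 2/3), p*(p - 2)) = p^2 - 2*p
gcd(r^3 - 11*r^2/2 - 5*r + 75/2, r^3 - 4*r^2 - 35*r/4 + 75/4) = r^2 - 5*r/2 - 25/2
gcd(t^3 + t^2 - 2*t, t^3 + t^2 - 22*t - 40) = t + 2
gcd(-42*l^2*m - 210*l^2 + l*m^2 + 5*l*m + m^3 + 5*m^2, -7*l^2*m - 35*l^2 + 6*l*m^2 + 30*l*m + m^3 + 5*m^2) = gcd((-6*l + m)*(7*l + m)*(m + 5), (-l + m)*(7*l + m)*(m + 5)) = 7*l*m + 35*l + m^2 + 5*m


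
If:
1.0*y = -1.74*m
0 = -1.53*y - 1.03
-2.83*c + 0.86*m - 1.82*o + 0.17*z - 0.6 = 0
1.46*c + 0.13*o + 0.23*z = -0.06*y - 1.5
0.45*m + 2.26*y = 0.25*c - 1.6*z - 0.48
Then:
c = -1.21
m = 0.39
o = 1.77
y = -0.67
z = 0.35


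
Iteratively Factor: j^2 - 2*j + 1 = (j - 1)*(j - 1)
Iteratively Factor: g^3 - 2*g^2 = (g)*(g^2 - 2*g) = g^2*(g - 2)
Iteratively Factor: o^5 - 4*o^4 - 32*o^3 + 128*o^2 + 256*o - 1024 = (o - 4)*(o^4 - 32*o^2 + 256) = (o - 4)*(o + 4)*(o^3 - 4*o^2 - 16*o + 64) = (o - 4)^2*(o + 4)*(o^2 - 16) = (o - 4)^3*(o + 4)*(o + 4)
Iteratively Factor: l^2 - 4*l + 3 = (l - 1)*(l - 3)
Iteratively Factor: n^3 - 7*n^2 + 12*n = (n)*(n^2 - 7*n + 12) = n*(n - 3)*(n - 4)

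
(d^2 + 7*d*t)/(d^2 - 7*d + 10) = d*(d + 7*t)/(d^2 - 7*d + 10)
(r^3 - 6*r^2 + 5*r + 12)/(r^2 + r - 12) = (r^2 - 3*r - 4)/(r + 4)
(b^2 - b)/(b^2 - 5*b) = (b - 1)/(b - 5)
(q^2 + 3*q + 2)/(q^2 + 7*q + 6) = (q + 2)/(q + 6)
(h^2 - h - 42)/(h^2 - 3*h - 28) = (h + 6)/(h + 4)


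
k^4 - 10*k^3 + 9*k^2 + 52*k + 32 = (k - 8)*(k - 4)*(k + 1)^2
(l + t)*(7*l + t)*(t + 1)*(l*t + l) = 7*l^3*t^2 + 14*l^3*t + 7*l^3 + 8*l^2*t^3 + 16*l^2*t^2 + 8*l^2*t + l*t^4 + 2*l*t^3 + l*t^2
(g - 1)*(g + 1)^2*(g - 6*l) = g^4 - 6*g^3*l + g^3 - 6*g^2*l - g^2 + 6*g*l - g + 6*l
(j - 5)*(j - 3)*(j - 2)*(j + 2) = j^4 - 8*j^3 + 11*j^2 + 32*j - 60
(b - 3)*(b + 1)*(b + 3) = b^3 + b^2 - 9*b - 9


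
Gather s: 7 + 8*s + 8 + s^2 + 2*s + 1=s^2 + 10*s + 16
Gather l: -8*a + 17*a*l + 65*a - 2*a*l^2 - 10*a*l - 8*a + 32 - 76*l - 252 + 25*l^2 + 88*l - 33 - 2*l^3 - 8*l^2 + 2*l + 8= 49*a - 2*l^3 + l^2*(17 - 2*a) + l*(7*a + 14) - 245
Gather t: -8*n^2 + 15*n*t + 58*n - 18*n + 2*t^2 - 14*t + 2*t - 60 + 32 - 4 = -8*n^2 + 40*n + 2*t^2 + t*(15*n - 12) - 32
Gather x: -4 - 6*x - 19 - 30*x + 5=-36*x - 18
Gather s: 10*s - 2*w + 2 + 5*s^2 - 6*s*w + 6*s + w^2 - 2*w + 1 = 5*s^2 + s*(16 - 6*w) + w^2 - 4*w + 3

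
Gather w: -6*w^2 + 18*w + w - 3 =-6*w^2 + 19*w - 3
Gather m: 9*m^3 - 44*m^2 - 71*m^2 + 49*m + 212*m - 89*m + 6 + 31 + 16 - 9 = 9*m^3 - 115*m^2 + 172*m + 44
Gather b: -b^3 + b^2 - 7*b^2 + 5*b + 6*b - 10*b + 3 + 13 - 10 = -b^3 - 6*b^2 + b + 6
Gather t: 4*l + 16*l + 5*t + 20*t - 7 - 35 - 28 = 20*l + 25*t - 70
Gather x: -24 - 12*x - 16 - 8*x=-20*x - 40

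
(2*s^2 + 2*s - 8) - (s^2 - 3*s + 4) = s^2 + 5*s - 12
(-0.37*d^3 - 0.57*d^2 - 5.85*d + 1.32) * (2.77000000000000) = -1.0249*d^3 - 1.5789*d^2 - 16.2045*d + 3.6564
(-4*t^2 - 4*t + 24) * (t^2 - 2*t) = -4*t^4 + 4*t^3 + 32*t^2 - 48*t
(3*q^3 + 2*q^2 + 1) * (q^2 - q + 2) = 3*q^5 - q^4 + 4*q^3 + 5*q^2 - q + 2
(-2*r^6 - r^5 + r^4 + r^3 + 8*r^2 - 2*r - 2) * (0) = 0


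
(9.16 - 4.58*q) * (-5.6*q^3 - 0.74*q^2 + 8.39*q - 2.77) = 25.648*q^4 - 47.9068*q^3 - 45.2046*q^2 + 89.539*q - 25.3732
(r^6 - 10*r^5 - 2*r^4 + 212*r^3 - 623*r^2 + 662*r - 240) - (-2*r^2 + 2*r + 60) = r^6 - 10*r^5 - 2*r^4 + 212*r^3 - 621*r^2 + 660*r - 300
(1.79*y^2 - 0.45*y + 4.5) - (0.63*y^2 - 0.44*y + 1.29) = 1.16*y^2 - 0.01*y + 3.21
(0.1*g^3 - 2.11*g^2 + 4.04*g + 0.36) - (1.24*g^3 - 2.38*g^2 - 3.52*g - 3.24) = -1.14*g^3 + 0.27*g^2 + 7.56*g + 3.6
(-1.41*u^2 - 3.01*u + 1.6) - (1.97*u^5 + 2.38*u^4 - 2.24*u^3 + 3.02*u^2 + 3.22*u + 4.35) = -1.97*u^5 - 2.38*u^4 + 2.24*u^3 - 4.43*u^2 - 6.23*u - 2.75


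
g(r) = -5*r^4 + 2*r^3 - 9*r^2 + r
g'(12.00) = -33911.00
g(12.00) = -101508.00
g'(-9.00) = 15229.00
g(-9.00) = -35001.00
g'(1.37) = -63.83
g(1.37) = -27.99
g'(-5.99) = 4622.54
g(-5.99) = -7195.66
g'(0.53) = -9.83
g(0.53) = -2.09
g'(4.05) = -1302.09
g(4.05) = -1355.92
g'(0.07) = -0.24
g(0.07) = 0.03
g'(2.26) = -239.90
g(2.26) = -151.06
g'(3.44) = -804.07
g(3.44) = -721.82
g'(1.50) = -80.00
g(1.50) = -37.31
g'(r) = -20*r^3 + 6*r^2 - 18*r + 1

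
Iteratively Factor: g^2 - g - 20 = (g + 4)*(g - 5)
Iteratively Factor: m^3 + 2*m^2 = (m + 2)*(m^2) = m*(m + 2)*(m)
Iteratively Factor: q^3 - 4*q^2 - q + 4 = (q + 1)*(q^2 - 5*q + 4) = (q - 4)*(q + 1)*(q - 1)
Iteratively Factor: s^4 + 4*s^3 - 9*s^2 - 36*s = (s + 3)*(s^3 + s^2 - 12*s) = (s - 3)*(s + 3)*(s^2 + 4*s) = s*(s - 3)*(s + 3)*(s + 4)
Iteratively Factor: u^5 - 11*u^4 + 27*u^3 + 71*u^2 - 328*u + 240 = (u - 4)*(u^4 - 7*u^3 - u^2 + 67*u - 60) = (u - 4)*(u - 1)*(u^3 - 6*u^2 - 7*u + 60) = (u - 5)*(u - 4)*(u - 1)*(u^2 - u - 12) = (u - 5)*(u - 4)*(u - 1)*(u + 3)*(u - 4)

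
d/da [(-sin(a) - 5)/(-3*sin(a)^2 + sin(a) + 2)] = 3*(-10*sin(a) + cos(a)^2)*cos(a)/(-3*sin(a)^2 + sin(a) + 2)^2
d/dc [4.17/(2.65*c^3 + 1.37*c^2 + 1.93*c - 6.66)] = (-33.1515*c^2 - 11.4258*c - 8.0481)/(2.65*c^3 + 1.37*c^2 + 1.93*c - 6.66)^2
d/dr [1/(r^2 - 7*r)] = (7 - 2*r)/(r^2*(r - 7)^2)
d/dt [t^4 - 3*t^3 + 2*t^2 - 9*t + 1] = 4*t^3 - 9*t^2 + 4*t - 9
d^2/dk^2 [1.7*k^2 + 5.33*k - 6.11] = 3.40000000000000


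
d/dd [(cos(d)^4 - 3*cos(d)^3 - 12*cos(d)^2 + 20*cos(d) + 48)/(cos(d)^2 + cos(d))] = 2*(-cos(d)^5 + 3*cos(d)^3 + 16*cos(d)^2 + 48*cos(d) + 24)*sin(d)/((cos(d) + 1)^2*cos(d)^2)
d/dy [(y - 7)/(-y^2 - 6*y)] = (y^2 - 14*y - 42)/(y^2*(y^2 + 12*y + 36))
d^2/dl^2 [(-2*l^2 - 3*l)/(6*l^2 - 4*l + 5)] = 4*(-78*l^3 + 90*l^2 + 135*l - 55)/(216*l^6 - 432*l^5 + 828*l^4 - 784*l^3 + 690*l^2 - 300*l + 125)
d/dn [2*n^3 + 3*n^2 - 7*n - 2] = 6*n^2 + 6*n - 7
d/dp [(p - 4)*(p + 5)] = 2*p + 1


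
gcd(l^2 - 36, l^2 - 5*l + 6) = 1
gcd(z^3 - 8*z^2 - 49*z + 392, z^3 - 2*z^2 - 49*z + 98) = z^2 - 49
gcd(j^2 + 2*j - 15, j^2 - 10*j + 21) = j - 3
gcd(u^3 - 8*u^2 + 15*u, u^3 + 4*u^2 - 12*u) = u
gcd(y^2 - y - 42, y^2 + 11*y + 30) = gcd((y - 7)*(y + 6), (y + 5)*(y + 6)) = y + 6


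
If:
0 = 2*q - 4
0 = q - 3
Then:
No Solution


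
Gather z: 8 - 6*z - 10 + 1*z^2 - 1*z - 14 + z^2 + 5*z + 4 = 2*z^2 - 2*z - 12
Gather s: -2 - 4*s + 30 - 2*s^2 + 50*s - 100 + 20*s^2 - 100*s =18*s^2 - 54*s - 72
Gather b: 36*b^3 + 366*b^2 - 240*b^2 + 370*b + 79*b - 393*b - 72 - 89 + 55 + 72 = 36*b^3 + 126*b^2 + 56*b - 34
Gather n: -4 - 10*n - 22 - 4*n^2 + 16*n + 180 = -4*n^2 + 6*n + 154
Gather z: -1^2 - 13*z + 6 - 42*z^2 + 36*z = -42*z^2 + 23*z + 5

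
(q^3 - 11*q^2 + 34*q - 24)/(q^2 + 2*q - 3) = (q^2 - 10*q + 24)/(q + 3)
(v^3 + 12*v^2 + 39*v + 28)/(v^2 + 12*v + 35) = (v^2 + 5*v + 4)/(v + 5)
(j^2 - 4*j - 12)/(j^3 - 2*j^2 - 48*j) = (-j^2 + 4*j + 12)/(j*(-j^2 + 2*j + 48))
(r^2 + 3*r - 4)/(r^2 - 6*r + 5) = (r + 4)/(r - 5)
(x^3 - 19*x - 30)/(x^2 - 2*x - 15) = x + 2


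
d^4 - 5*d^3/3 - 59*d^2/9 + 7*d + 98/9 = (d - 7/3)^2*(d + 1)*(d + 2)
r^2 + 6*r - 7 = (r - 1)*(r + 7)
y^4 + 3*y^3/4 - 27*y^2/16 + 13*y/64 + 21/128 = (y - 3/4)*(y - 1/2)*(y + 1/4)*(y + 7/4)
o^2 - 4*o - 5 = (o - 5)*(o + 1)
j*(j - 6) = j^2 - 6*j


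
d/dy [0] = 0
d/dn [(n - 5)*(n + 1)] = 2*n - 4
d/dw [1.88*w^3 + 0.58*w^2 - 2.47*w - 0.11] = 5.64*w^2 + 1.16*w - 2.47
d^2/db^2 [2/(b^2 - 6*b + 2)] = 4*(-b^2 + 6*b + 4*(b - 3)^2 - 2)/(b^2 - 6*b + 2)^3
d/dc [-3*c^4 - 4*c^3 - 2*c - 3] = -12*c^3 - 12*c^2 - 2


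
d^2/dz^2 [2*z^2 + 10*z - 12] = 4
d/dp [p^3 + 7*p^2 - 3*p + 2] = 3*p^2 + 14*p - 3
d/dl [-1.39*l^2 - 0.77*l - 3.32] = -2.78*l - 0.77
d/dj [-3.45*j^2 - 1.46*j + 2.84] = -6.9*j - 1.46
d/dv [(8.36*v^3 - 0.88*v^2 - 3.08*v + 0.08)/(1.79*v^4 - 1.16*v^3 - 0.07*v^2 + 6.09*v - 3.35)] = (-14.9644*v^6 + 3.1504*v^5 + 14.9336*v^4 + 94.1064*v^3 - 89.3144*v^2 + 5.9072*v + 9.8308)/(3.2041*v^8 - 4.1528*v^7 + 1.095*v^6 + 21.9646*v^5 - 26.1169*v^4 + 6.9194*v^3 + 37.5571*v^2 - 40.803*v + 11.2225)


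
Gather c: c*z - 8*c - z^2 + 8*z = c*(z - 8) - z^2 + 8*z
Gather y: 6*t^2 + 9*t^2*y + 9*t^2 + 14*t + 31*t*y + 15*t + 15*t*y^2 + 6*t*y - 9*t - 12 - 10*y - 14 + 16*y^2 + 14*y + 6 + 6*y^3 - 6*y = 15*t^2 + 20*t + 6*y^3 + y^2*(15*t + 16) + y*(9*t^2 + 37*t - 2) - 20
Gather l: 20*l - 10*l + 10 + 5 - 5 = 10*l + 10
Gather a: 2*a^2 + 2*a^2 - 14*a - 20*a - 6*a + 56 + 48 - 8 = 4*a^2 - 40*a + 96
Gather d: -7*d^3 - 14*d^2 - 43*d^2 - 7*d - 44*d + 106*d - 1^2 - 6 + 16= -7*d^3 - 57*d^2 + 55*d + 9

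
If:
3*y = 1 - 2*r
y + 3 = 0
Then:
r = 5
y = -3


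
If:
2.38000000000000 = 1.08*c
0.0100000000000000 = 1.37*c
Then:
No Solution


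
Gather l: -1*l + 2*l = l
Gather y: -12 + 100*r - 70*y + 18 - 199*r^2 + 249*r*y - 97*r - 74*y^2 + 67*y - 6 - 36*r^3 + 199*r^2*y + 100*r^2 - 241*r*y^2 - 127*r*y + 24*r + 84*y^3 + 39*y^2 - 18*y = -36*r^3 - 99*r^2 + 27*r + 84*y^3 + y^2*(-241*r - 35) + y*(199*r^2 + 122*r - 21)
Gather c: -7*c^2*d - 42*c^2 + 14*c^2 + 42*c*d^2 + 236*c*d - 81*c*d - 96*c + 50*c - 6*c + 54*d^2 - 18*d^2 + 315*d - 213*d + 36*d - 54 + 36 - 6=c^2*(-7*d - 28) + c*(42*d^2 + 155*d - 52) + 36*d^2 + 138*d - 24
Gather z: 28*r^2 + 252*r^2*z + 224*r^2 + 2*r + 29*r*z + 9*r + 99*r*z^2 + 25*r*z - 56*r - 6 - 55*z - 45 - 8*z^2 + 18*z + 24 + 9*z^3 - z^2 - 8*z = 252*r^2 - 45*r + 9*z^3 + z^2*(99*r - 9) + z*(252*r^2 + 54*r - 45) - 27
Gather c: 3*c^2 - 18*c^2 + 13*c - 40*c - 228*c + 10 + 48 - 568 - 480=-15*c^2 - 255*c - 990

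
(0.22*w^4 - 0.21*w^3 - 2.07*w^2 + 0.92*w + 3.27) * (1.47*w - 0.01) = 0.3234*w^5 - 0.3109*w^4 - 3.0408*w^3 + 1.3731*w^2 + 4.7977*w - 0.0327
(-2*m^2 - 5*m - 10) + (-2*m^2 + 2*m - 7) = -4*m^2 - 3*m - 17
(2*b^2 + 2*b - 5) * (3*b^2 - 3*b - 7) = 6*b^4 - 35*b^2 + b + 35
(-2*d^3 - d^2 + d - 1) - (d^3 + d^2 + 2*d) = -3*d^3 - 2*d^2 - d - 1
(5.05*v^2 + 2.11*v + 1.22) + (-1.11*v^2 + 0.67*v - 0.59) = 3.94*v^2 + 2.78*v + 0.63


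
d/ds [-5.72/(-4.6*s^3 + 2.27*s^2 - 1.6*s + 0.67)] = (-78.936*s^2 + 25.9688*s - 9.152)/(4.6*s^3 - 2.27*s^2 + 1.6*s - 0.67)^2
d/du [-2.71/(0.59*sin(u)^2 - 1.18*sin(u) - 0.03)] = 3.1978*(sin(u) - 1)*cos(u)/(-0.59*sin(u)^2 + 1.18*sin(u) + 0.03)^2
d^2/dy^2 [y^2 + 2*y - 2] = 2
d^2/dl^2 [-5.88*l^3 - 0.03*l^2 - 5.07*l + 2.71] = -35.28*l - 0.06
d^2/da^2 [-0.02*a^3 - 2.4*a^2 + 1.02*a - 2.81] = -0.12*a - 4.8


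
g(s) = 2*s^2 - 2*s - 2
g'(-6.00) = -26.00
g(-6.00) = 82.00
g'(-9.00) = -38.00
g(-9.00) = 178.00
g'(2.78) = 9.12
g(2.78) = 7.90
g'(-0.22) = -2.88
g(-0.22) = -1.46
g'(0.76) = 1.04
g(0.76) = -2.36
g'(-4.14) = -18.56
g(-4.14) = 40.56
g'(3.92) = 13.68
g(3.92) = 20.89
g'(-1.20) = -6.80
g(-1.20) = 3.28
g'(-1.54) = -8.16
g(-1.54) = 5.82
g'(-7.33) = -31.32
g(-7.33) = 120.12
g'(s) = 4*s - 2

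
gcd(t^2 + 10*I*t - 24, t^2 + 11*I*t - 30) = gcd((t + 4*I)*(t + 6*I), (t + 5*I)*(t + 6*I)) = t + 6*I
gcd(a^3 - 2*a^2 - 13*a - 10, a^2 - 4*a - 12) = a + 2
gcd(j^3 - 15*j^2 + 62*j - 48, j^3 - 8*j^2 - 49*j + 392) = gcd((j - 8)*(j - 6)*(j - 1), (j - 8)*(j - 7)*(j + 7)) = j - 8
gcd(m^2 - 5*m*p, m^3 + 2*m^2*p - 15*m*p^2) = m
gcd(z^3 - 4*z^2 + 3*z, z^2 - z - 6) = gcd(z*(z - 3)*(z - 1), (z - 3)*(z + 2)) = z - 3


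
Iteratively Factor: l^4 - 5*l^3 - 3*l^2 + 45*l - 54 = (l + 3)*(l^3 - 8*l^2 + 21*l - 18) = (l - 2)*(l + 3)*(l^2 - 6*l + 9) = (l - 3)*(l - 2)*(l + 3)*(l - 3)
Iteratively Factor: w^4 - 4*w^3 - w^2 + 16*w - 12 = (w - 2)*(w^3 - 2*w^2 - 5*w + 6) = (w - 3)*(w - 2)*(w^2 + w - 2) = (w - 3)*(w - 2)*(w - 1)*(w + 2)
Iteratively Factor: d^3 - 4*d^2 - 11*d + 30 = (d - 2)*(d^2 - 2*d - 15) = (d - 2)*(d + 3)*(d - 5)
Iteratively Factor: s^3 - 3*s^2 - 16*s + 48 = (s + 4)*(s^2 - 7*s + 12) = (s - 3)*(s + 4)*(s - 4)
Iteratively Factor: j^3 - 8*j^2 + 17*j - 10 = (j - 5)*(j^2 - 3*j + 2) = (j - 5)*(j - 2)*(j - 1)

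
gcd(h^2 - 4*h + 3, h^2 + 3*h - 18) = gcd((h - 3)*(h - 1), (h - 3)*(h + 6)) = h - 3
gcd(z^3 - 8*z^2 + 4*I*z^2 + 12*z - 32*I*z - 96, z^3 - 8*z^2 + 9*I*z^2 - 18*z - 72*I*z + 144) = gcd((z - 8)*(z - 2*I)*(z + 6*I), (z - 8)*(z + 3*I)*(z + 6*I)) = z^2 + z*(-8 + 6*I) - 48*I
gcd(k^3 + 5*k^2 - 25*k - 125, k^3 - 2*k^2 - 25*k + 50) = k^2 - 25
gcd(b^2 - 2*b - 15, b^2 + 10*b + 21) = b + 3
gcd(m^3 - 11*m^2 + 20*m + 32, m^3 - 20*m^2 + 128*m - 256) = m^2 - 12*m + 32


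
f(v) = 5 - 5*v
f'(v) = -5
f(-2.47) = 17.35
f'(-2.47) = -5.00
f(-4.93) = 29.65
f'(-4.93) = -5.00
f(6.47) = -27.35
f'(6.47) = -5.00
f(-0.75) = 8.75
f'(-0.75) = -5.00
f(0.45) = 2.75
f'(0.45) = -5.00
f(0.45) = 2.75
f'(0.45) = -5.00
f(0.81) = 0.95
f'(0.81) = -5.00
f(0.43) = 2.85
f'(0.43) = -5.00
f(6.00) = -25.00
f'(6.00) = -5.00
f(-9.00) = 50.00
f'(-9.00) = -5.00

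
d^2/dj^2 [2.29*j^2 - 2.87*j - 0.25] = 4.58000000000000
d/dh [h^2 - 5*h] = 2*h - 5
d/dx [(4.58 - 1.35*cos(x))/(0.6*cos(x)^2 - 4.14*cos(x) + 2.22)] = (-0.81*cos(x)^2 + 5.496*cos(x) - 15.9642)*sin(x)/(0.36*cos(x)^4 - 4.968*cos(x)^3 + 19.8036*cos(x)^2 - 18.3816*cos(x) + 4.9284)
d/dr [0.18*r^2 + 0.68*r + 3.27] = 0.36*r + 0.68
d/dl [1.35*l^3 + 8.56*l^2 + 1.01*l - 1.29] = 4.05*l^2 + 17.12*l + 1.01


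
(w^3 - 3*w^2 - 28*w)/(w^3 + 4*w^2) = (w - 7)/w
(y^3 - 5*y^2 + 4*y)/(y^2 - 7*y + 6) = y*(y - 4)/(y - 6)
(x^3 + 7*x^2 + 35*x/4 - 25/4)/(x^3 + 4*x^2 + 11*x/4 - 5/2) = (x + 5)/(x + 2)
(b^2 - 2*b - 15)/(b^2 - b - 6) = (-b^2 + 2*b + 15)/(-b^2 + b + 6)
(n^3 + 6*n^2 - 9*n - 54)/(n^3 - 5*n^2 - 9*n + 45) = (n + 6)/(n - 5)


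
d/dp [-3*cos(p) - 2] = 3*sin(p)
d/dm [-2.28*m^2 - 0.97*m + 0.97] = -4.56*m - 0.97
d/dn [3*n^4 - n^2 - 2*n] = 12*n^3 - 2*n - 2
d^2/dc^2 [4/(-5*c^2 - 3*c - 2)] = 8*(25*c^2 + 15*c - (10*c + 3)^2 + 10)/(5*c^2 + 3*c + 2)^3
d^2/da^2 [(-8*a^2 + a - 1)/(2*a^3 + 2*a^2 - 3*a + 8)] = 2*(-32*a^6 + 12*a^5 - 156*a^4 + 826*a^3 + 294*a^2 + 18*a - 481)/(8*a^9 + 24*a^8 - 12*a^7 + 32*a^6 + 210*a^5 - 138*a^4 + 69*a^3 + 600*a^2 - 576*a + 512)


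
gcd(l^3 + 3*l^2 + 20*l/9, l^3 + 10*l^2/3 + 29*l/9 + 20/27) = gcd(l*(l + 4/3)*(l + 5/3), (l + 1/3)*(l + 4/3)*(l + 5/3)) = l^2 + 3*l + 20/9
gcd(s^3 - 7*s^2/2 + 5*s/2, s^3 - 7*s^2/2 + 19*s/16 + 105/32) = s - 5/2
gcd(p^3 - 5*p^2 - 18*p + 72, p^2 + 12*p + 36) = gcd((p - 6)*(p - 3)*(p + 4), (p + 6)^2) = 1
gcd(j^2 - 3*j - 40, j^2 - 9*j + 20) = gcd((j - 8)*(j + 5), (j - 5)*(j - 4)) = 1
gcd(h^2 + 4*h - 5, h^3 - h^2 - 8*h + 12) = 1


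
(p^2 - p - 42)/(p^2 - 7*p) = (p + 6)/p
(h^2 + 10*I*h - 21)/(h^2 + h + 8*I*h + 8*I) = (h^2 + 10*I*h - 21)/(h^2 + h + 8*I*h + 8*I)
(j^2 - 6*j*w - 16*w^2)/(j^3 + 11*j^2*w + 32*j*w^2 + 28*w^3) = (j - 8*w)/(j^2 + 9*j*w + 14*w^2)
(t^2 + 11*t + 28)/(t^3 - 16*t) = (t + 7)/(t*(t - 4))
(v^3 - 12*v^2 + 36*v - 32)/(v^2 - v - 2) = (v^2 - 10*v + 16)/(v + 1)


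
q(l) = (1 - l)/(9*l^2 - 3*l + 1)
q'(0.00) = 2.00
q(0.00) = 1.00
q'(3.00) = 0.01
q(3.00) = -0.03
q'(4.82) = 0.00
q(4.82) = -0.02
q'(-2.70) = 0.02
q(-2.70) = 0.05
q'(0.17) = -1.42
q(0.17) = 1.11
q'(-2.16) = 0.03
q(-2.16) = 0.06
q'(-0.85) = 0.24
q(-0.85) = 0.18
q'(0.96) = -0.17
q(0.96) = 0.01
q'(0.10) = 0.46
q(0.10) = 1.14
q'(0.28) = -3.12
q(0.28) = 0.83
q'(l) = (1 - l)*(3 - 18*l)/(9*l^2 - 3*l + 1)^2 - 1/(9*l^2 - 3*l + 1)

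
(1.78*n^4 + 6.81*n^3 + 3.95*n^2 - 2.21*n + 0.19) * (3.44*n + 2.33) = 6.1232*n^5 + 27.5738*n^4 + 29.4553*n^3 + 1.6011*n^2 - 4.4957*n + 0.4427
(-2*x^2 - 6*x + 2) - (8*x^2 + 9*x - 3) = -10*x^2 - 15*x + 5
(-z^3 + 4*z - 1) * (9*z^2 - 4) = -9*z^5 + 40*z^3 - 9*z^2 - 16*z + 4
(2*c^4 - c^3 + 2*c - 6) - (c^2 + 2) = 2*c^4 - c^3 - c^2 + 2*c - 8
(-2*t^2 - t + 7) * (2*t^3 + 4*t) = -4*t^5 - 2*t^4 + 6*t^3 - 4*t^2 + 28*t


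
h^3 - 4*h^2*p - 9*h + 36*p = (h - 3)*(h + 3)*(h - 4*p)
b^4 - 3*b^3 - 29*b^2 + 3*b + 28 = (b - 7)*(b - 1)*(b + 1)*(b + 4)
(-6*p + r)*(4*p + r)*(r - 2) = -24*p^2*r + 48*p^2 - 2*p*r^2 + 4*p*r + r^3 - 2*r^2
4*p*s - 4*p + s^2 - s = (4*p + s)*(s - 1)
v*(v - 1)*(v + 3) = v^3 + 2*v^2 - 3*v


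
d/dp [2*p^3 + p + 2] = 6*p^2 + 1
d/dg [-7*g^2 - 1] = -14*g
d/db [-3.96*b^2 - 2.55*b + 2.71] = -7.92*b - 2.55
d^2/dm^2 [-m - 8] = 0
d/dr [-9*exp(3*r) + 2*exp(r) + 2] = (2 - 27*exp(2*r))*exp(r)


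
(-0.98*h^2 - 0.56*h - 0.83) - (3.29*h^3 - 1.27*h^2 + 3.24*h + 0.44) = -3.29*h^3 + 0.29*h^2 - 3.8*h - 1.27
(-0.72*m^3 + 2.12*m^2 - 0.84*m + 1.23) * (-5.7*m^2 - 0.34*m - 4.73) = 4.104*m^5 - 11.8392*m^4 + 7.4728*m^3 - 16.753*m^2 + 3.555*m - 5.8179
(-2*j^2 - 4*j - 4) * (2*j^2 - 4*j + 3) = -4*j^4 + 2*j^2 + 4*j - 12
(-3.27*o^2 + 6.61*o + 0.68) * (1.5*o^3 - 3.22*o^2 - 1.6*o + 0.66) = -4.905*o^5 + 20.4444*o^4 - 15.0322*o^3 - 14.9238*o^2 + 3.2746*o + 0.4488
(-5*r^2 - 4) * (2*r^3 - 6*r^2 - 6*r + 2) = -10*r^5 + 30*r^4 + 22*r^3 + 14*r^2 + 24*r - 8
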